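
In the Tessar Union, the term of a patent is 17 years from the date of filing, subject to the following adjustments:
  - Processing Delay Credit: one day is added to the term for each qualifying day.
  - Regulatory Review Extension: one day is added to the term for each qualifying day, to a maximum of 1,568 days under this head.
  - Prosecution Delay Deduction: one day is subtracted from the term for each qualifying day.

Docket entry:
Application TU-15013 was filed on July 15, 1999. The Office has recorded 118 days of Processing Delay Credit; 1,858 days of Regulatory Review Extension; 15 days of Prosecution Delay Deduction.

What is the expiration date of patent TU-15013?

February 10, 2021

Base term: filing date + 17 years → 15 July 2016.
Processing Delay Credit: +118 days → 10 November 2016.
Regulatory Review Extension: 1858 days claimed exceeds the 1568-day cap, so +1568 days → 25 February 2021.
Prosecution Delay Deduction: −15 days → 10 February 2021.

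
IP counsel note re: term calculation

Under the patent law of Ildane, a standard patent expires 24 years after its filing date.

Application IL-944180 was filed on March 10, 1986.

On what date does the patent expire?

March 10, 2010

Filing date + 24 years → 10 March 2010.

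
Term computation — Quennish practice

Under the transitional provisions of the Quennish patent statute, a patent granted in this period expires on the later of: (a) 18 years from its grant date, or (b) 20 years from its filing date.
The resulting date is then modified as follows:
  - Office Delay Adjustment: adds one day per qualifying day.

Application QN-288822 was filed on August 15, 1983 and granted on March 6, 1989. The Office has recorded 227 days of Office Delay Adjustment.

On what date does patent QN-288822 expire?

(a) grant + 18 years → 6 March 2007.
(b) filing + 20 years → 15 August 2003.
Later of the two: 6 March 2007.
Office Delay Adjustment: +227 days → 19 October 2007.

October 19, 2007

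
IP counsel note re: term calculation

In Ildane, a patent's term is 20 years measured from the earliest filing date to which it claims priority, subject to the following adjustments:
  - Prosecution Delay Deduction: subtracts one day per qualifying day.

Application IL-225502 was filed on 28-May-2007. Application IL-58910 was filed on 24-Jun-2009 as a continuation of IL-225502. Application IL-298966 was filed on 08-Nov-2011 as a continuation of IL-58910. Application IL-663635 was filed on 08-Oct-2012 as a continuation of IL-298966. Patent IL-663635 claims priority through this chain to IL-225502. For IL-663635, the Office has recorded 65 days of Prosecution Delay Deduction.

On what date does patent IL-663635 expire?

Earliest priority filing: 28 May 2007.
Base term: 28 May 2007 + 20 years → 28 May 2027.
Prosecution Delay Deduction: −65 days → 24 March 2027.

2027-03-24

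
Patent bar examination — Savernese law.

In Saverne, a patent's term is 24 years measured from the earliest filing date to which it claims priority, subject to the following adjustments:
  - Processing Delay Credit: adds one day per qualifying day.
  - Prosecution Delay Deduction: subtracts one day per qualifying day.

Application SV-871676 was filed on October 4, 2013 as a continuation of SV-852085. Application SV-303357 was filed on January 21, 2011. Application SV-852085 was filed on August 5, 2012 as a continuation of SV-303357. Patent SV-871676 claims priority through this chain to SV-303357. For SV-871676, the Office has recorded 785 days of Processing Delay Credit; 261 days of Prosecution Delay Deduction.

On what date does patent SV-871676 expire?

June 28, 2036

Earliest priority filing: 21 January 2011.
Base term: 21 January 2011 + 24 years → 21 January 2035.
Processing Delay Credit: +785 days → 16 March 2037.
Prosecution Delay Deduction: −261 days → 28 June 2036.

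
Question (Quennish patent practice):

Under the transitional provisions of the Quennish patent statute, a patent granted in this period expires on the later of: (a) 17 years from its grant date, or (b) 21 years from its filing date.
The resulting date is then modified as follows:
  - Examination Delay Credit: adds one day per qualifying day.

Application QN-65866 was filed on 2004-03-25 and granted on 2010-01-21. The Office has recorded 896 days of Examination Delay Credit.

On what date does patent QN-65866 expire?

(a) grant + 17 years → 21 January 2027.
(b) filing + 21 years → 25 March 2025.
Later of the two: 21 January 2027.
Examination Delay Credit: +896 days → 5 July 2029.

July 5, 2029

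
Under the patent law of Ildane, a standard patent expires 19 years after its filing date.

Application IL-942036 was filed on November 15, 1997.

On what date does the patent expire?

2016-11-15

Filing date + 19 years → 15 November 2016.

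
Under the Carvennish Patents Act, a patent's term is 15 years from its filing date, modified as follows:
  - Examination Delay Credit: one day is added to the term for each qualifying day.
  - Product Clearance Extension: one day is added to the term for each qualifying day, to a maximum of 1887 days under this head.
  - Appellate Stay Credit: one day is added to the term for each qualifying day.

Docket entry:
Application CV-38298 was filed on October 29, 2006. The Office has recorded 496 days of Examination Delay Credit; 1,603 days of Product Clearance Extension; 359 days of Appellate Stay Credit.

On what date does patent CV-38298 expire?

July 22, 2028

Base term: filing date + 15 years → 29 October 2021.
Examination Delay Credit: +496 days → 9 March 2023.
Product Clearance Extension: 1603 days (within the 1887-day cap) → +1603 days → 29 July 2027.
Appellate Stay Credit: +359 days → 22 July 2028.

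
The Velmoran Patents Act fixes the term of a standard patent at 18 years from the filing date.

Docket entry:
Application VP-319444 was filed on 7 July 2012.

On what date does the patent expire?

Filing date + 18 years → 7 July 2030.

2030-07-07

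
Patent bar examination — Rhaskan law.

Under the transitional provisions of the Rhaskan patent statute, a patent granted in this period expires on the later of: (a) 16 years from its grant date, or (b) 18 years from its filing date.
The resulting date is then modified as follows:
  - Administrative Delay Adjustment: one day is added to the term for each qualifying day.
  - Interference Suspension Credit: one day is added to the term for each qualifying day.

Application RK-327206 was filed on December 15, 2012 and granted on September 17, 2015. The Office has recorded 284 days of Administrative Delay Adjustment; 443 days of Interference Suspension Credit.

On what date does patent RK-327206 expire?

(a) grant + 16 years → 17 September 2031.
(b) filing + 18 years → 15 December 2030.
Later of the two: 17 September 2031.
Administrative Delay Adjustment: +284 days → 27 June 2032.
Interference Suspension Credit: +443 days → 13 September 2033.

September 13, 2033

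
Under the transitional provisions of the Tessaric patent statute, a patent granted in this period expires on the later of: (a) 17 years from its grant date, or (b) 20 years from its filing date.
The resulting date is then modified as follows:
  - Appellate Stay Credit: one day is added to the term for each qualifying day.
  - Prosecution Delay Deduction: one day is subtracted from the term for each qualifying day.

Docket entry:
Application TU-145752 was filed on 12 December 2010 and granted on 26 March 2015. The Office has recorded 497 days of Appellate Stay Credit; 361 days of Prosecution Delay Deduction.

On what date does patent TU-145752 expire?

2032-08-09

(a) grant + 17 years → 26 March 2032.
(b) filing + 20 years → 12 December 2030.
Later of the two: 26 March 2032.
Appellate Stay Credit: +497 days → 5 August 2033.
Prosecution Delay Deduction: −361 days → 9 August 2032.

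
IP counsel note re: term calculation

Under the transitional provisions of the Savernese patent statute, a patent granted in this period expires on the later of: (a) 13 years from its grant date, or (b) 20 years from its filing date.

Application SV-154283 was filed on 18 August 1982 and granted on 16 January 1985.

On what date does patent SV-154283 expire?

(a) grant + 13 years → 16 January 1998.
(b) filing + 20 years → 18 August 2002.
Later of the two: 18 August 2002.

August 18, 2002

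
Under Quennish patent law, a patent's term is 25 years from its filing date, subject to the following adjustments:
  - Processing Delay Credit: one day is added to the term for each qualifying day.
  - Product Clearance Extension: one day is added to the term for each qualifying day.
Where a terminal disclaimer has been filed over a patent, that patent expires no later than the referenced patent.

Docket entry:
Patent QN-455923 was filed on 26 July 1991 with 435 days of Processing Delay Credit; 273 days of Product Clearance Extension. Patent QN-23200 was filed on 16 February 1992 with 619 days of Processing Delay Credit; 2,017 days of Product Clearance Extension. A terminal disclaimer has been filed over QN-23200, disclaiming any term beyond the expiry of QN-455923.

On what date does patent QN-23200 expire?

2018-07-04

Natural term of QN-23200:
  Base: filing + 25 years → 16 February 2017.
  Processing Delay Credit: +619 days → 28 October 2018.
  Product Clearance Extension: +2017 days → 6 May 2024.
Expiry of referenced patent QN-455923:
  Base: filing + 25 years → 26 July 2016.
  Processing Delay Credit: +435 days → 4 October 2017.
  Product Clearance Extension: +273 days → 4 July 2018.
Terminal disclaimer: QN-23200 expires on the earlier of 6 May 2024 and 4 July 2018.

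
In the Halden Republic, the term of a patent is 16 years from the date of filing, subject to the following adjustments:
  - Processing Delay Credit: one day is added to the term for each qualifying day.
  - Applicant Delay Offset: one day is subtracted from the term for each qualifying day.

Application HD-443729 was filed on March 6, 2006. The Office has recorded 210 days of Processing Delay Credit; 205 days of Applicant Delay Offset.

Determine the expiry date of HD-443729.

2022-03-11

Base term: filing date + 16 years → 6 March 2022.
Processing Delay Credit: +210 days → 2 October 2022.
Applicant Delay Offset: −205 days → 11 March 2022.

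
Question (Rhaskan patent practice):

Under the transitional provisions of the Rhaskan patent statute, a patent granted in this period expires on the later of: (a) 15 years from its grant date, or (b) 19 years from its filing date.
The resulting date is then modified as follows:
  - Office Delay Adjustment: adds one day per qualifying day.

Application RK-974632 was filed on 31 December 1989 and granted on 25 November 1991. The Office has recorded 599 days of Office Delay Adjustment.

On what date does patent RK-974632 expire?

(a) grant + 15 years → 25 November 2006.
(b) filing + 19 years → 31 December 2008.
Later of the two: 31 December 2008.
Office Delay Adjustment: +599 days → 22 August 2010.

August 22, 2010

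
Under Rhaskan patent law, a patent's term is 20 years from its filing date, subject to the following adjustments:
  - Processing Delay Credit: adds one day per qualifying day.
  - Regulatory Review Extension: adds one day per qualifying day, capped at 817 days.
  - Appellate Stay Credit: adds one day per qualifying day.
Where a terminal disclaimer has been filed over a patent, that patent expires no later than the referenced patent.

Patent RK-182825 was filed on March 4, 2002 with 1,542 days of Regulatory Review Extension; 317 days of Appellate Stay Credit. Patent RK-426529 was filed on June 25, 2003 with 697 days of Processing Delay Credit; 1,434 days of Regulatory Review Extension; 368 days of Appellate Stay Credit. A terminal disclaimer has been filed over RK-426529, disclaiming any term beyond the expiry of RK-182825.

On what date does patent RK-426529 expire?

2025-04-11

Natural term of RK-426529:
  Base: filing + 20 years → 25 June 2023.
  Processing Delay Credit: +697 days → 22 May 2025.
  Regulatory Review Extension: 1434 days claimed exceeds the 817-day cap, so +817 days → 17 August 2027.
  Appellate Stay Credit: +368 days → 19 August 2028.
Expiry of referenced patent RK-182825:
  Base: filing + 20 years → 4 March 2022.
  Regulatory Review Extension: 1542 days claimed exceeds the 817-day cap, so +817 days → 29 May 2024.
  Appellate Stay Credit: +317 days → 11 April 2025.
Terminal disclaimer: RK-426529 expires on the earlier of 19 August 2028 and 11 April 2025.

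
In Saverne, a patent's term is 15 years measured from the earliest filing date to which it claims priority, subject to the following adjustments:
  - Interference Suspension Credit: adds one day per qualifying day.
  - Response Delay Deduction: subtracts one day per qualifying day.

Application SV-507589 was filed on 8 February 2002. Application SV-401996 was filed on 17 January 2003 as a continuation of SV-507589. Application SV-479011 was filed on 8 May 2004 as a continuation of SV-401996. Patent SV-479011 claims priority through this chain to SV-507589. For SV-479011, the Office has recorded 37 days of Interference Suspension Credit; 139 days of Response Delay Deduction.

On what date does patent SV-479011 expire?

Earliest priority filing: 8 February 2002.
Base term: 8 February 2002 + 15 years → 8 February 2017.
Interference Suspension Credit: +37 days → 17 March 2017.
Response Delay Deduction: −139 days → 29 October 2016.

2016-10-29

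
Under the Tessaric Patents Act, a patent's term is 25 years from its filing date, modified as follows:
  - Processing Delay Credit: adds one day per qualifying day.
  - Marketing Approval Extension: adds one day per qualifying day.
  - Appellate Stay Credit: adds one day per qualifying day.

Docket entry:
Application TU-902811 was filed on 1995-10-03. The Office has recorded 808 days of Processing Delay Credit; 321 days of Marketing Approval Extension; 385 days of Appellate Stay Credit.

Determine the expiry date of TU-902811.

2024-11-25

Base term: filing date + 25 years → 3 October 2020.
Processing Delay Credit: +808 days → 20 December 2022.
Marketing Approval Extension: +321 days → 6 November 2023.
Appellate Stay Credit: +385 days → 25 November 2024.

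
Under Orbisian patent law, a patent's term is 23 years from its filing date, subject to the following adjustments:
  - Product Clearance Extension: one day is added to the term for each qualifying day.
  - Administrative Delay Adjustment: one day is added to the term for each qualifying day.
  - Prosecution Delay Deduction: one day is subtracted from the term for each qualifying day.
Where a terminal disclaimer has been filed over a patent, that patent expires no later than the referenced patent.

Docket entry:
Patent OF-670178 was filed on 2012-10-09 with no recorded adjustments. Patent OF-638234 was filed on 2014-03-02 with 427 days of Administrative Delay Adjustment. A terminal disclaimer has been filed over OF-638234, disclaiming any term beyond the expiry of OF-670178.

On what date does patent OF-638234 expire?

Natural term of OF-638234:
  Base: filing + 23 years → 2 March 2037.
  Administrative Delay Adjustment: +427 days → 3 May 2038.
Expiry of referenced patent OF-670178:
  Base: filing + 23 years → 9 October 2035.
Terminal disclaimer: OF-638234 expires on the earlier of 3 May 2038 and 9 October 2035.

October 9, 2035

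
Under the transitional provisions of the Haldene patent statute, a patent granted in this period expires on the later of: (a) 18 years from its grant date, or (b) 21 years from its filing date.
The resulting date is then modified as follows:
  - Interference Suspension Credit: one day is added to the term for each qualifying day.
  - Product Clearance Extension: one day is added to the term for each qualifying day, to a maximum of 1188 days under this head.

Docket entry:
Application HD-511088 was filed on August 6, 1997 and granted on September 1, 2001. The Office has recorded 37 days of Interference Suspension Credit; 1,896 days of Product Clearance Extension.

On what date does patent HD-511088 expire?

(a) grant + 18 years → 1 September 2019.
(b) filing + 21 years → 6 August 2018.
Later of the two: 1 September 2019.
Interference Suspension Credit: +37 days → 8 October 2019.
Product Clearance Extension: 1896 days claimed exceeds the 1188-day cap, so +1188 days → 8 January 2023.

2023-01-08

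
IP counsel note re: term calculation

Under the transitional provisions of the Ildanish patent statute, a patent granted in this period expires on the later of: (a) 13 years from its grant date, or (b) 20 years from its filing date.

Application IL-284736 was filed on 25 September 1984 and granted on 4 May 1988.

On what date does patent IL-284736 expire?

(a) grant + 13 years → 4 May 2001.
(b) filing + 20 years → 25 September 2004.
Later of the two: 25 September 2004.

September 25, 2004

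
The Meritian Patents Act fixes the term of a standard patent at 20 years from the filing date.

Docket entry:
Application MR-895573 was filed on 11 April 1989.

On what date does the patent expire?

2009-04-11

Filing date + 20 years → 11 April 2009.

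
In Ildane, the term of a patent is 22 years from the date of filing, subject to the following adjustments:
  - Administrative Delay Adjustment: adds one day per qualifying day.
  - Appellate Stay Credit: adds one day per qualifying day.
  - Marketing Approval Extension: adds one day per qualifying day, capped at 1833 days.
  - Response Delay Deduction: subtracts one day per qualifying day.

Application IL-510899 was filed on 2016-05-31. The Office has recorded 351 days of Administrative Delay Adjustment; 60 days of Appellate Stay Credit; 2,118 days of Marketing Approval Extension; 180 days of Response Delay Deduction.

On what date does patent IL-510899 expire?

January 24, 2044

Base term: filing date + 22 years → 31 May 2038.
Administrative Delay Adjustment: +351 days → 17 May 2039.
Appellate Stay Credit: +60 days → 16 July 2039.
Marketing Approval Extension: 2118 days claimed exceeds the 1833-day cap, so +1833 days → 22 July 2044.
Response Delay Deduction: −180 days → 24 January 2044.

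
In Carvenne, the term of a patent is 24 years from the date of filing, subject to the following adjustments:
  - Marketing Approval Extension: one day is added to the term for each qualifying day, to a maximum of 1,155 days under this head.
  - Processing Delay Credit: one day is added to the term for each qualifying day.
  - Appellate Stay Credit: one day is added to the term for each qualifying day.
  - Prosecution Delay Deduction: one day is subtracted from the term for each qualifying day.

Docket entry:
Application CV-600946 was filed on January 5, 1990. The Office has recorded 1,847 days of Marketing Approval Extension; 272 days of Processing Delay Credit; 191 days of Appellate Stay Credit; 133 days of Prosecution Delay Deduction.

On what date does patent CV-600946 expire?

2018-01-29

Base term: filing date + 24 years → 5 January 2014.
Marketing Approval Extension: 1847 days claimed exceeds the 1155-day cap, so +1155 days → 5 March 2017.
Processing Delay Credit: +272 days → 2 December 2017.
Appellate Stay Credit: +191 days → 11 June 2018.
Prosecution Delay Deduction: −133 days → 29 January 2018.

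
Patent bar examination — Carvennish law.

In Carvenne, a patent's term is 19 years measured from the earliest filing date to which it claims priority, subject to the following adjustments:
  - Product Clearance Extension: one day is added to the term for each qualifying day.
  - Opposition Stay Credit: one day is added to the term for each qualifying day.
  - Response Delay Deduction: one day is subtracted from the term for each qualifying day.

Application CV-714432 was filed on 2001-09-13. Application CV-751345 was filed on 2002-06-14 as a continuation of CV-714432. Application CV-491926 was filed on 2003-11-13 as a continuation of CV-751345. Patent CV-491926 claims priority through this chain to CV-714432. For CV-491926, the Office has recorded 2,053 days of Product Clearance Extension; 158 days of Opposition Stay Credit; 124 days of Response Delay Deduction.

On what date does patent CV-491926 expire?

June 1, 2026

Earliest priority filing: 13 September 2001.
Base term: 13 September 2001 + 19 years → 13 September 2020.
Product Clearance Extension: +2053 days → 28 April 2026.
Opposition Stay Credit: +158 days → 3 October 2026.
Response Delay Deduction: −124 days → 1 June 2026.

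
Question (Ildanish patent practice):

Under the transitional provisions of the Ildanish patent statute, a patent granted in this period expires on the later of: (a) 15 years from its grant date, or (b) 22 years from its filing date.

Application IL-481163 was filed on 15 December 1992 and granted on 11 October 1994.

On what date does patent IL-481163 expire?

2014-12-15

(a) grant + 15 years → 11 October 2009.
(b) filing + 22 years → 15 December 2014.
Later of the two: 15 December 2014.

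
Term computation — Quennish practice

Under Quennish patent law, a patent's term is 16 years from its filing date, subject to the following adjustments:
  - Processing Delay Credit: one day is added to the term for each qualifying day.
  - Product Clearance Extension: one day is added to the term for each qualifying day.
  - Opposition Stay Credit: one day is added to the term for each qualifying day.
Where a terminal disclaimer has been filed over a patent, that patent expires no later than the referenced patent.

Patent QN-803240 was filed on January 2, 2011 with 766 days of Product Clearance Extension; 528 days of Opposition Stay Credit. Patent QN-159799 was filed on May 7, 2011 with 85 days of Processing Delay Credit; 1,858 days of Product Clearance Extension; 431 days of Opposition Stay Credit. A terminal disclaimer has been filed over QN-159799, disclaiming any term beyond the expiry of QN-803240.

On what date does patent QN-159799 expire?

Natural term of QN-159799:
  Base: filing + 16 years → 7 May 2027.
  Processing Delay Credit: +85 days → 31 July 2027.
  Product Clearance Extension: +1858 days → 31 August 2032.
  Opposition Stay Credit: +431 days → 5 November 2033.
Expiry of referenced patent QN-803240:
  Base: filing + 16 years → 2 January 2027.
  Product Clearance Extension: +766 days → 6 February 2029.
  Opposition Stay Credit: +528 days → 19 July 2030.
Terminal disclaimer: QN-159799 expires on the earlier of 5 November 2033 and 19 July 2030.

2030-07-19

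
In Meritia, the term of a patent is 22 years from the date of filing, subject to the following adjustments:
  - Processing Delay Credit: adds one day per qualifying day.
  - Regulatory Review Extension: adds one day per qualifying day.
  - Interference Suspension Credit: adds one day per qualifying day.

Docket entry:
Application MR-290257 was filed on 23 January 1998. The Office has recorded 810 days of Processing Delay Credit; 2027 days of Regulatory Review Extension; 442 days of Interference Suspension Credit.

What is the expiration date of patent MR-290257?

January 14, 2029

Base term: filing date + 22 years → 23 January 2020.
Processing Delay Credit: +810 days → 12 April 2022.
Regulatory Review Extension: +2027 days → 30 October 2027.
Interference Suspension Credit: +442 days → 14 January 2029.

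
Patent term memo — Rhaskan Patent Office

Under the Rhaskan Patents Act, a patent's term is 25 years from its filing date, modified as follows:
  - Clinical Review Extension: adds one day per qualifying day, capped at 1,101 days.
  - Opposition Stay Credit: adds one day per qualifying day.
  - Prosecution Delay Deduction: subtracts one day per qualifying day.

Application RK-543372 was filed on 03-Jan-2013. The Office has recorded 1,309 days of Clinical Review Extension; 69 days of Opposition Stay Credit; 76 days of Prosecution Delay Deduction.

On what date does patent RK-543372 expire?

Base term: filing date + 25 years → 3 January 2038.
Clinical Review Extension: 1309 days claimed exceeds the 1101-day cap, so +1101 days → 8 January 2041.
Opposition Stay Credit: +69 days → 18 March 2041.
Prosecution Delay Deduction: −76 days → 1 January 2041.

2041-01-01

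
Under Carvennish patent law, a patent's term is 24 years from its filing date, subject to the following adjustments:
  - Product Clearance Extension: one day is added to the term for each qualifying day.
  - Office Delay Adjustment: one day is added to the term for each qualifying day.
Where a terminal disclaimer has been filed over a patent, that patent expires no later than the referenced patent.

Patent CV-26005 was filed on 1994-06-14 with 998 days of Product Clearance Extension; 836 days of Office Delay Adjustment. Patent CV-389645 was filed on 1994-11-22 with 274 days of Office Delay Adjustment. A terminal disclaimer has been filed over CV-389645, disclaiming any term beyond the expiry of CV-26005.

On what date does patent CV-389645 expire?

August 23, 2019

Natural term of CV-389645:
  Base: filing + 24 years → 22 November 2018.
  Office Delay Adjustment: +274 days → 23 August 2019.
Expiry of referenced patent CV-26005:
  Base: filing + 24 years → 14 June 2018.
  Product Clearance Extension: +998 days → 8 March 2021.
  Office Delay Adjustment: +836 days → 22 June 2023.
Terminal disclaimer: CV-389645 expires on the earlier of 23 August 2019 and 22 June 2023.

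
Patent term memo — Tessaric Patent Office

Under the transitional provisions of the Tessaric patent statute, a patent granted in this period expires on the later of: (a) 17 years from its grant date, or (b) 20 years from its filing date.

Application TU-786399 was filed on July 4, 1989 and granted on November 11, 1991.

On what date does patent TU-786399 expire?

July 4, 2009

(a) grant + 17 years → 11 November 2008.
(b) filing + 20 years → 4 July 2009.
Later of the two: 4 July 2009.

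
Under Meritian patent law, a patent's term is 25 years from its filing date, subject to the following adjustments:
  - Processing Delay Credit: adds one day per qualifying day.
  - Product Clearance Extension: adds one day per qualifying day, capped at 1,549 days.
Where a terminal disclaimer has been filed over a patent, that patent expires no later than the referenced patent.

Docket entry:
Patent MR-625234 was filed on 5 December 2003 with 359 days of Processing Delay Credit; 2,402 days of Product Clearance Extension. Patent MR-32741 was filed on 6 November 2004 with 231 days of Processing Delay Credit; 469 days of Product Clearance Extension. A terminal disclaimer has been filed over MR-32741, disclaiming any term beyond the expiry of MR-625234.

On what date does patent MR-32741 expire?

October 7, 2031

Natural term of MR-32741:
  Base: filing + 25 years → 6 November 2029.
  Processing Delay Credit: +231 days → 25 June 2030.
  Product Clearance Extension: 469 days (within the 1549-day cap) → +469 days → 7 October 2031.
Expiry of referenced patent MR-625234:
  Base: filing + 25 years → 5 December 2028.
  Processing Delay Credit: +359 days → 29 November 2029.
  Product Clearance Extension: 2402 days claimed exceeds the 1549-day cap, so +1549 days → 25 February 2034.
Terminal disclaimer: MR-32741 expires on the earlier of 7 October 2031 and 25 February 2034.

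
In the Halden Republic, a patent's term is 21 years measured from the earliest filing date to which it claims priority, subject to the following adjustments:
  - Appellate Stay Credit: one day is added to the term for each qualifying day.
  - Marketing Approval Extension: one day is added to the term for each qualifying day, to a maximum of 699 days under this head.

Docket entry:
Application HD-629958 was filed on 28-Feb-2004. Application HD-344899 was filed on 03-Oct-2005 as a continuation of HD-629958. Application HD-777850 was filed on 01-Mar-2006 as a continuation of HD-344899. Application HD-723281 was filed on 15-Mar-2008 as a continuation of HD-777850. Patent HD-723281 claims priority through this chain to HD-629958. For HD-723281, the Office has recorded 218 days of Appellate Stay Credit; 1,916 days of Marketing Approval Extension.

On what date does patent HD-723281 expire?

Earliest priority filing: 28 February 2004.
Base term: 28 February 2004 + 21 years → 28 February 2025.
Appellate Stay Credit: +218 days → 4 October 2025.
Marketing Approval Extension: 1916 days claimed exceeds the 699-day cap, so +699 days → 3 September 2027.

September 3, 2027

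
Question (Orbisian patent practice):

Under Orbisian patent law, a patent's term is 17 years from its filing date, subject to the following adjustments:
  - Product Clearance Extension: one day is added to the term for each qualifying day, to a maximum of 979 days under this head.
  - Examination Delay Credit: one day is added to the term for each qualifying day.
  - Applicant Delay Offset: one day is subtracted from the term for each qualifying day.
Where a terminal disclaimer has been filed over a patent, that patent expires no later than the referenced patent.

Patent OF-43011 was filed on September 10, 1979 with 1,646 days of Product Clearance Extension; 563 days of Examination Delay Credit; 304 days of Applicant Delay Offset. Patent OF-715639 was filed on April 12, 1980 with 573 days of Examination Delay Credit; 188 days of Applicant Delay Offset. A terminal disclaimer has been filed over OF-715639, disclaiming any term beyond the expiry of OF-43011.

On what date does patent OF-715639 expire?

May 2, 1998

Natural term of OF-715639:
  Base: filing + 17 years → 12 April 1997.
  Examination Delay Credit: +573 days → 6 November 1998.
  Applicant Delay Offset: −188 days → 2 May 1998.
Expiry of referenced patent OF-43011:
  Base: filing + 17 years → 10 September 1996.
  Product Clearance Extension: 1646 days claimed exceeds the 979-day cap, so +979 days → 17 May 1999.
  Examination Delay Credit: +563 days → 30 November 2000.
  Applicant Delay Offset: −304 days → 31 January 2000.
Terminal disclaimer: OF-715639 expires on the earlier of 2 May 1998 and 31 January 2000.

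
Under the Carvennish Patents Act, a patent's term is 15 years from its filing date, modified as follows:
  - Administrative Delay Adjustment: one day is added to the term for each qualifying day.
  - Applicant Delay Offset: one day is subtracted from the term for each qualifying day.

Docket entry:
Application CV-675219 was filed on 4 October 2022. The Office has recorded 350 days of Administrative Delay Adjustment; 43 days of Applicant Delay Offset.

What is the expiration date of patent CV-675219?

2038-08-07

Base term: filing date + 15 years → 4 October 2037.
Administrative Delay Adjustment: +350 days → 19 September 2038.
Applicant Delay Offset: −43 days → 7 August 2038.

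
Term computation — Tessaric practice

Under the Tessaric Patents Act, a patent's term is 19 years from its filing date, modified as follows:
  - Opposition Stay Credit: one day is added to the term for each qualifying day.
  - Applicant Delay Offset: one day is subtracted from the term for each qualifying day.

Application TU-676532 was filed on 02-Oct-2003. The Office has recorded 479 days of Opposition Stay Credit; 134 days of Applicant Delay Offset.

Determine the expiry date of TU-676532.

Base term: filing date + 19 years → 2 October 2022.
Opposition Stay Credit: +479 days → 24 January 2024.
Applicant Delay Offset: −134 days → 12 September 2023.

2023-09-12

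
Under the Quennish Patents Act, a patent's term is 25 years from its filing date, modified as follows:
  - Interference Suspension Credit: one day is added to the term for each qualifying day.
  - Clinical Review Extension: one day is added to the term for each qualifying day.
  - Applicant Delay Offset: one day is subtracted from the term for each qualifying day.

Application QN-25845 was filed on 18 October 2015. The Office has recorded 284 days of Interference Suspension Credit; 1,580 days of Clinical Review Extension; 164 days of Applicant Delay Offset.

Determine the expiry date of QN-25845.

2045-06-14

Base term: filing date + 25 years → 18 October 2040.
Interference Suspension Credit: +284 days → 29 July 2041.
Clinical Review Extension: +1580 days → 25 November 2045.
Applicant Delay Offset: −164 days → 14 June 2045.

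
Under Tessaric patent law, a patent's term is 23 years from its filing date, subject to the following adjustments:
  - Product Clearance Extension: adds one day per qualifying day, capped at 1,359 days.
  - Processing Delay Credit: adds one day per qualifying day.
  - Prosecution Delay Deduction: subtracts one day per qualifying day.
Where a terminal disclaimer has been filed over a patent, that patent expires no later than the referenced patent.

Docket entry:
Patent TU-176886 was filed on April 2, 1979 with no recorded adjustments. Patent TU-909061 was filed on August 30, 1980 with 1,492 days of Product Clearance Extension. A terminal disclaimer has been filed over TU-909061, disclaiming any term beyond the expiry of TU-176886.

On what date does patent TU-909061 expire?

Natural term of TU-909061:
  Base: filing + 23 years → 30 August 2003.
  Product Clearance Extension: 1492 days claimed exceeds the 1359-day cap, so +1359 days → 20 May 2007.
Expiry of referenced patent TU-176886:
  Base: filing + 23 years → 2 April 2002.
Terminal disclaimer: TU-909061 expires on the earlier of 20 May 2007 and 2 April 2002.

2002-04-02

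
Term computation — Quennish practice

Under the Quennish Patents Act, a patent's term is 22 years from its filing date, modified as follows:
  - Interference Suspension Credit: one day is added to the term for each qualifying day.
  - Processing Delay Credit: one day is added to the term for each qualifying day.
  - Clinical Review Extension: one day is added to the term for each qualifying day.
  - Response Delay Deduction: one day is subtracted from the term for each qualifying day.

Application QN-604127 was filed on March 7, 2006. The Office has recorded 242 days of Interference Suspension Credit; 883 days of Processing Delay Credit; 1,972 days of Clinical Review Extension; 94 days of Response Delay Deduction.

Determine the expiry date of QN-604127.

Base term: filing date + 22 years → 7 March 2028.
Interference Suspension Credit: +242 days → 4 November 2028.
Processing Delay Credit: +883 days → 6 April 2031.
Clinical Review Extension: +1972 days → 29 August 2036.
Response Delay Deduction: −94 days → 27 May 2036.

2036-05-27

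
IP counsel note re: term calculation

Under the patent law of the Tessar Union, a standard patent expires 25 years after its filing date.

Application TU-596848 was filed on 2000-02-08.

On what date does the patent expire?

Filing date + 25 years → 8 February 2025.

2025-02-08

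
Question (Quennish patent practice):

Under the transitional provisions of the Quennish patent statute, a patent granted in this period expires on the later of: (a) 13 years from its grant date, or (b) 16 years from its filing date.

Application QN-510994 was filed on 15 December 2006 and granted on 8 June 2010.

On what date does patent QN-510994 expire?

2023-06-08

(a) grant + 13 years → 8 June 2023.
(b) filing + 16 years → 15 December 2022.
Later of the two: 8 June 2023.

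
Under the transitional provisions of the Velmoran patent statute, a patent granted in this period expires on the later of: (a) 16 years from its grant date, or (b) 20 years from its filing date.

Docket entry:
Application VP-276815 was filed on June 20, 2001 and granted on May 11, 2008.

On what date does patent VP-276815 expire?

May 11, 2024

(a) grant + 16 years → 11 May 2024.
(b) filing + 20 years → 20 June 2021.
Later of the two: 11 May 2024.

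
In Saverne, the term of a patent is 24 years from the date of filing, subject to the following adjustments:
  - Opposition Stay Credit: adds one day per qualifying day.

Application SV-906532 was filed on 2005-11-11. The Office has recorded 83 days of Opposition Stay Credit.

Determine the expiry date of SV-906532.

February 2, 2030

Base term: filing date + 24 years → 11 November 2029.
Opposition Stay Credit: +83 days → 2 February 2030.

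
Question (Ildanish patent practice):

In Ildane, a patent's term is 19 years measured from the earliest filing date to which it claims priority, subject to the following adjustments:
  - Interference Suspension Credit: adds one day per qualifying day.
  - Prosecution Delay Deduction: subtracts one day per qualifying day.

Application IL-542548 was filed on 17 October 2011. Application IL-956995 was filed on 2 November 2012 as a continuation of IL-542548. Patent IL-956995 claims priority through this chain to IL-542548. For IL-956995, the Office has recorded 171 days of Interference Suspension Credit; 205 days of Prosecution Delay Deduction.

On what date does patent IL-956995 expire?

2030-09-13

Earliest priority filing: 17 October 2011.
Base term: 17 October 2011 + 19 years → 17 October 2030.
Interference Suspension Credit: +171 days → 6 April 2031.
Prosecution Delay Deduction: −205 days → 13 September 2030.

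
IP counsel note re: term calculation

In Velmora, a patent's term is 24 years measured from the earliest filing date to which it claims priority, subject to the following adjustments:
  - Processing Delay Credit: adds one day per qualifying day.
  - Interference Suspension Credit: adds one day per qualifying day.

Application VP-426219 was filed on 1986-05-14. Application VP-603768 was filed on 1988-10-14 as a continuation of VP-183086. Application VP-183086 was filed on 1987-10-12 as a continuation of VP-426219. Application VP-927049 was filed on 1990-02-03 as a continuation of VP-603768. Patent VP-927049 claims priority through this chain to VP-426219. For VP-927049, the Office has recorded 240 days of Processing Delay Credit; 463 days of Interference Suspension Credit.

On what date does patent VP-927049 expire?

2012-04-16

Earliest priority filing: 14 May 1986.
Base term: 14 May 1986 + 24 years → 14 May 2010.
Processing Delay Credit: +240 days → 9 January 2011.
Interference Suspension Credit: +463 days → 16 April 2012.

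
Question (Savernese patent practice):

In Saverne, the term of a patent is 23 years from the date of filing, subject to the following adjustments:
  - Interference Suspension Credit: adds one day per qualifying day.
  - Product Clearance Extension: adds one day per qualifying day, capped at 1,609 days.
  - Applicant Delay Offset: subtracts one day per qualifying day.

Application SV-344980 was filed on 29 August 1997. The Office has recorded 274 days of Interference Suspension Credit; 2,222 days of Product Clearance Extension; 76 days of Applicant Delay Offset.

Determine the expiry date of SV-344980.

August 10, 2025

Base term: filing date + 23 years → 29 August 2020.
Interference Suspension Credit: +274 days → 30 May 2021.
Product Clearance Extension: 2222 days claimed exceeds the 1609-day cap, so +1609 days → 25 October 2025.
Applicant Delay Offset: −76 days → 10 August 2025.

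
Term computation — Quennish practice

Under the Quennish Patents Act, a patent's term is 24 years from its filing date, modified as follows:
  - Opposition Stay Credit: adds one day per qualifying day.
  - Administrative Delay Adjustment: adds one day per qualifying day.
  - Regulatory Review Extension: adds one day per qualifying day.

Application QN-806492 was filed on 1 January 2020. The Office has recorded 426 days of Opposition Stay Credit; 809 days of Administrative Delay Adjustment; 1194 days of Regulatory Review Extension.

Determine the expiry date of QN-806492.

Base term: filing date + 24 years → 1 January 2044.
Opposition Stay Credit: +426 days → 2 March 2045.
Administrative Delay Adjustment: +809 days → 20 May 2047.
Regulatory Review Extension: +1194 days → 26 August 2050.

2050-08-26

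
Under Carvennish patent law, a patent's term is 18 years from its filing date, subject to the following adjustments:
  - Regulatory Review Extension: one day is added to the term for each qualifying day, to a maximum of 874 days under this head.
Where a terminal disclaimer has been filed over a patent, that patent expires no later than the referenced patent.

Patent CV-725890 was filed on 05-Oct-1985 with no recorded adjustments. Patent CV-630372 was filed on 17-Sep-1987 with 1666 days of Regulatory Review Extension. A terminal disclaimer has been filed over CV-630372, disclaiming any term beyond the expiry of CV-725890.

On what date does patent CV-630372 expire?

Natural term of CV-630372:
  Base: filing + 18 years → 17 September 2005.
  Regulatory Review Extension: 1666 days claimed exceeds the 874-day cap, so +874 days → 8 February 2008.
Expiry of referenced patent CV-725890:
  Base: filing + 18 years → 5 October 2003.
Terminal disclaimer: CV-630372 expires on the earlier of 8 February 2008 and 5 October 2003.

2003-10-05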